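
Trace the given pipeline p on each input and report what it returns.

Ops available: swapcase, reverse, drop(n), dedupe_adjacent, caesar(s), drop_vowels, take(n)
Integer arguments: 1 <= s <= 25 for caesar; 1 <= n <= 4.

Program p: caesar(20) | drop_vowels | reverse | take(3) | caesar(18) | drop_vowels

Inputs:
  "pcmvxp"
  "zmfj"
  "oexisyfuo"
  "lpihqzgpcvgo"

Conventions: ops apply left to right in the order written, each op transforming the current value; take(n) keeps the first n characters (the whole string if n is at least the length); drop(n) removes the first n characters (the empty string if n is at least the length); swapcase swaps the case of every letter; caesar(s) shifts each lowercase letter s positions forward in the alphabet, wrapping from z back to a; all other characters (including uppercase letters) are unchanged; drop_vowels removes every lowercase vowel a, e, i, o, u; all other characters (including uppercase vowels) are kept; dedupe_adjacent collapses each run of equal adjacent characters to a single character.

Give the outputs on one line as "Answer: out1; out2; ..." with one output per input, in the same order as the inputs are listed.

Execution, op by op:
  "pcmvxp" -> "jwgprj" -> "jwgprj" -> "jrpgwj" -> "jrp" -> "bjh" -> "bjh"
  "zmfj" -> "tgzd" -> "tgzd" -> "dzgt" -> "dzg" -> "vry" -> "vry"
  "oexisyfuo" -> "iyrcmszoi" -> "yrcmsz" -> "zsmcry" -> "zsm" -> "rke" -> "rk"
  "lpihqzgpcvgo" -> "fjcbktajwpai" -> "fjcbktjwp" -> "pwjtkbcjf" -> "pwj" -> "hob" -> "hb"

"bjh"; "vry"; "rk"; "hb"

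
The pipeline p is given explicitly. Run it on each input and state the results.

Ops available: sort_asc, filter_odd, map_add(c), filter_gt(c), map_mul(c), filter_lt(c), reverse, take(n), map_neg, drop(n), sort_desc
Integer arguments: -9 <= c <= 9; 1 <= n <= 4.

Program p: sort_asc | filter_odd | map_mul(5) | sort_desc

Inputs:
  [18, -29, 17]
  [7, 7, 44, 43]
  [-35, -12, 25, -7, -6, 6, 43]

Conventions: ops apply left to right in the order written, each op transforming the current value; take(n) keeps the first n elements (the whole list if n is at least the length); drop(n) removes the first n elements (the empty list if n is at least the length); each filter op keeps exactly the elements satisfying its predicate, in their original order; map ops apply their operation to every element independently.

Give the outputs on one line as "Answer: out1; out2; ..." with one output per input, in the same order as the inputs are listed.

[85, -145]; [215, 35, 35]; [215, 125, -35, -175]

Execution, op by op:
  [18, -29, 17] -> [-29, 17, 18] -> [-29, 17] -> [-145, 85] -> [85, -145]
  [7, 7, 44, 43] -> [7, 7, 43, 44] -> [7, 7, 43] -> [35, 35, 215] -> [215, 35, 35]
  [-35, -12, 25, -7, -6, 6, 43] -> [-35, -12, -7, -6, 6, 25, 43] -> [-35, -7, 25, 43] -> [-175, -35, 125, 215] -> [215, 125, -35, -175]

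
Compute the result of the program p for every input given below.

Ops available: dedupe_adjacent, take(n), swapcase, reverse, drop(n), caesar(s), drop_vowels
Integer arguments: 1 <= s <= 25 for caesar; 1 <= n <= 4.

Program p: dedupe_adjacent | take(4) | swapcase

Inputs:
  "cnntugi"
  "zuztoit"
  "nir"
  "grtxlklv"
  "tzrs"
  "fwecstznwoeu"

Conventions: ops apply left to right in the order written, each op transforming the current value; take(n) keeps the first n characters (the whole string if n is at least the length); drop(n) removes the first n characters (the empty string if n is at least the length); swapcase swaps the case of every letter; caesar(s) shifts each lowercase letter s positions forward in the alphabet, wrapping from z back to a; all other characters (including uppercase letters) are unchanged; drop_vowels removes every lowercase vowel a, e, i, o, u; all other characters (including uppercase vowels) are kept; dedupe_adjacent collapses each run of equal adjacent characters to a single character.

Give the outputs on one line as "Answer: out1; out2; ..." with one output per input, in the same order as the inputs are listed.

Execution, op by op:
  "cnntugi" -> "cntugi" -> "cntu" -> "CNTU"
  "zuztoit" -> "zuztoit" -> "zuzt" -> "ZUZT"
  "nir" -> "nir" -> "nir" -> "NIR"
  "grtxlklv" -> "grtxlklv" -> "grtx" -> "GRTX"
  "tzrs" -> "tzrs" -> "tzrs" -> "TZRS"
  "fwecstznwoeu" -> "fwecstznwoeu" -> "fwec" -> "FWEC"

"CNTU"; "ZUZT"; "NIR"; "GRTX"; "TZRS"; "FWEC"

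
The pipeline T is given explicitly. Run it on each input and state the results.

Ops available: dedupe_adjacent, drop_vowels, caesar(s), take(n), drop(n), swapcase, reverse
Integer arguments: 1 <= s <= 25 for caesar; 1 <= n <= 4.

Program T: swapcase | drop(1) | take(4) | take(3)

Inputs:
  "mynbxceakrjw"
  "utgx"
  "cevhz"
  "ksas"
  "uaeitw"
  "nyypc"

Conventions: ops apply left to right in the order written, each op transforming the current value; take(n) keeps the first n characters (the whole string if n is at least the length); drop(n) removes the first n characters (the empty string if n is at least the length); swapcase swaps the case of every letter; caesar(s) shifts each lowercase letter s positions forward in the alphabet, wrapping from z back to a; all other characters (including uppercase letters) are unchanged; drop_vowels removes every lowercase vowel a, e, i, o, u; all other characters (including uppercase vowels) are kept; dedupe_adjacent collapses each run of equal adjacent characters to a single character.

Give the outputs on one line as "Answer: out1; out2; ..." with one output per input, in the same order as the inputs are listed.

Execution, op by op:
  "mynbxceakrjw" -> "MYNBXCEAKRJW" -> "YNBXCEAKRJW" -> "YNBX" -> "YNB"
  "utgx" -> "UTGX" -> "TGX" -> "TGX" -> "TGX"
  "cevhz" -> "CEVHZ" -> "EVHZ" -> "EVHZ" -> "EVH"
  "ksas" -> "KSAS" -> "SAS" -> "SAS" -> "SAS"
  "uaeitw" -> "UAEITW" -> "AEITW" -> "AEIT" -> "AEI"
  "nyypc" -> "NYYPC" -> "YYPC" -> "YYPC" -> "YYP"

"YNB"; "TGX"; "EVH"; "SAS"; "AEI"; "YYP"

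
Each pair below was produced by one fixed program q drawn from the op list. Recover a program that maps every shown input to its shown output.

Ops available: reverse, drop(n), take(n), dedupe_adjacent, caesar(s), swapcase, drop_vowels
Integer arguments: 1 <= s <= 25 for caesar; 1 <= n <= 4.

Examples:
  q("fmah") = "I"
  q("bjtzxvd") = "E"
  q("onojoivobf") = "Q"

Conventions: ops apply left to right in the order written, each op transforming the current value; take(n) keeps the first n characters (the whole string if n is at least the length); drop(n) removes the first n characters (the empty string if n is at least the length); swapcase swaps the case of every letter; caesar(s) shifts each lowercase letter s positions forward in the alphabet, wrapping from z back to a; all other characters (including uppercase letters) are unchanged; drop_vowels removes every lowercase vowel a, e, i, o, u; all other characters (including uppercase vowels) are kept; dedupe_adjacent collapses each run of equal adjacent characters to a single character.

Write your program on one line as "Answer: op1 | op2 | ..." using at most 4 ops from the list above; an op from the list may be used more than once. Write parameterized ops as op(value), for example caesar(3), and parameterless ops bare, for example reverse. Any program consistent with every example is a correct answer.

drop_vowels | caesar(3) | take(1) | swapcase

Check, running the answer program on each example:
  "fmah" -> "fmh" -> "ipk" -> "i" -> "I"
  "bjtzxvd" -> "bjtzxvd" -> "emwcayg" -> "e" -> "E"
  "onojoivobf" -> "njvbf" -> "qmyei" -> "q" -> "Q"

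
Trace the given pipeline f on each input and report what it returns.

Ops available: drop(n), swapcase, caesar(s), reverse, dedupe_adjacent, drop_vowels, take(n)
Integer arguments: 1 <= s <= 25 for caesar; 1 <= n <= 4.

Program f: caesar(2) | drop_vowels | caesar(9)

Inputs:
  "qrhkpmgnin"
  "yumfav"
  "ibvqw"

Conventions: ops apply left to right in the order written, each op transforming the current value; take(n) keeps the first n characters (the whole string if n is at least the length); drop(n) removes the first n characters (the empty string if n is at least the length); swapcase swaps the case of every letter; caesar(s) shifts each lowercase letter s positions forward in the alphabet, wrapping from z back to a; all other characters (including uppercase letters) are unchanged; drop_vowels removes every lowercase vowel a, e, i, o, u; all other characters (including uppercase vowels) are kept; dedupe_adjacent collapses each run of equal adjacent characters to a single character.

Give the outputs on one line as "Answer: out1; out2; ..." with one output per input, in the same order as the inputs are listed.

"bcsvayty"; "fqlg"; "tmgbh"

Execution, op by op:
  "qrhkpmgnin" -> "stjmroipkp" -> "stjmrpkp" -> "bcsvayty"
  "yumfav" -> "awohcx" -> "whcx" -> "fqlg"
  "ibvqw" -> "kdxsy" -> "kdxsy" -> "tmgbh"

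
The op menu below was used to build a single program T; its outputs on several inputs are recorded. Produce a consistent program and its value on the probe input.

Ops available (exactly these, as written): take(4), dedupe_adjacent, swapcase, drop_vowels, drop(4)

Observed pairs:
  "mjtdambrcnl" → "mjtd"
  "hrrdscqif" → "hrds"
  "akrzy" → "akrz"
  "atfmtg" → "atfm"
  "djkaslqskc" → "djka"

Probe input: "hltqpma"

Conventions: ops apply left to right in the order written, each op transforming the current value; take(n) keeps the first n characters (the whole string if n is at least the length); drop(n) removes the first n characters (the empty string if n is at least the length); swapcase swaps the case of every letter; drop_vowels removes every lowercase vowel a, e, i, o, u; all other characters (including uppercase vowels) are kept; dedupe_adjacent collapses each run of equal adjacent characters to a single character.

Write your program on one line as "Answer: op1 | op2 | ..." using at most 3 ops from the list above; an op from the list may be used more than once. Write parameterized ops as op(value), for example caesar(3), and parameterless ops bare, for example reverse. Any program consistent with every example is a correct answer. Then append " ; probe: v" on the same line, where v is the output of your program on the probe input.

dedupe_adjacent | take(4) ; probe: "hltq"

Check, running the answer program on each example:
  "mjtdambrcnl" -> "mjtdambrcnl" -> "mjtd"
  "hrrdscqif" -> "hrdscqif" -> "hrds"
  "akrzy" -> "akrzy" -> "akrz"
  "atfmtg" -> "atfmtg" -> "atfm"
  "djkaslqskc" -> "djkaslqskc" -> "djka"
  probe: "hltqpma" -> "hltqpma" -> "hltq"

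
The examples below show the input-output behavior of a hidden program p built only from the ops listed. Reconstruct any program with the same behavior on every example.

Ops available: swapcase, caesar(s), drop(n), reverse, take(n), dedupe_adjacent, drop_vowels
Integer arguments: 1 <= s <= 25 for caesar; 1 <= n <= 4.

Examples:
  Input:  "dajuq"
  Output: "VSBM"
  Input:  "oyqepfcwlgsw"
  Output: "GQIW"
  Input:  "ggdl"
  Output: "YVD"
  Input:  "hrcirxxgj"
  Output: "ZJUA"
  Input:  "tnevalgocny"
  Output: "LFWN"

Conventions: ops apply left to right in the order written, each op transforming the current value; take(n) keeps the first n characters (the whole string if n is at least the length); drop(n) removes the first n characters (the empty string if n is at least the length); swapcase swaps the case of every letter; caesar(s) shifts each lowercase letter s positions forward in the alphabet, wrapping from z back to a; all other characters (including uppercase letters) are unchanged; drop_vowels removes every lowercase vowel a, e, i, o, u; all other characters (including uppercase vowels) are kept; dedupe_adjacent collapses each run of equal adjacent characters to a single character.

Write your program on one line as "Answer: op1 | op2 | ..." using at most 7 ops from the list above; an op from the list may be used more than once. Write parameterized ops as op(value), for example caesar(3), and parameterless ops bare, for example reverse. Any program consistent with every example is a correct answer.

take(4) | reverse | caesar(18) | swapcase | dedupe_adjacent | reverse

Check, running the answer program on each example:
  "dajuq" -> "daju" -> "ujad" -> "mbsv" -> "MBSV" -> "MBSV" -> "VSBM"
  "oyqepfcwlgsw" -> "oyqe" -> "eqyo" -> "wiqg" -> "WIQG" -> "WIQG" -> "GQIW"
  "ggdl" -> "ggdl" -> "ldgg" -> "dvyy" -> "DVYY" -> "DVY" -> "YVD"
  "hrcirxxgj" -> "hrci" -> "icrh" -> "aujz" -> "AUJZ" -> "AUJZ" -> "ZJUA"
  "tnevalgocny" -> "tnev" -> "vent" -> "nwfl" -> "NWFL" -> "NWFL" -> "LFWN"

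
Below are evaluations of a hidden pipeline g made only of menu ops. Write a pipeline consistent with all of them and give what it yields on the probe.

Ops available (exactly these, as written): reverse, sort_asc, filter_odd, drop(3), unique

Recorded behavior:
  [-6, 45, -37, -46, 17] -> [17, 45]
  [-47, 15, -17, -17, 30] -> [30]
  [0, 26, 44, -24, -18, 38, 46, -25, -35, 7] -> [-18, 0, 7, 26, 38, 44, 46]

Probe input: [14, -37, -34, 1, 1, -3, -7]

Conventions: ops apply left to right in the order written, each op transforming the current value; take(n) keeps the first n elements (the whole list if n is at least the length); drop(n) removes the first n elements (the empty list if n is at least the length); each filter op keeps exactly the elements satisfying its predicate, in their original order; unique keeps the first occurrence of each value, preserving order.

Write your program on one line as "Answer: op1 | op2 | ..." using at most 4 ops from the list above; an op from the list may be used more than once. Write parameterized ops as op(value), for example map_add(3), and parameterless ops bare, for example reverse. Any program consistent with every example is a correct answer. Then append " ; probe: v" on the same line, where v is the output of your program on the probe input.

unique | sort_asc | drop(3) ; probe: [-3, 1, 14]

Check, running the answer program on each example:
  [-6, 45, -37, -46, 17] -> [-6, 45, -37, -46, 17] -> [-46, -37, -6, 17, 45] -> [17, 45]
  [-47, 15, -17, -17, 30] -> [-47, 15, -17, 30] -> [-47, -17, 15, 30] -> [30]
  [0, 26, 44, -24, -18, 38, 46, -25, -35, 7] -> [0, 26, 44, -24, -18, 38, 46, -25, -35, 7] -> [-35, -25, -24, -18, 0, 7, 26, 38, 44, 46] -> [-18, 0, 7, 26, 38, 44, 46]
  probe: [14, -37, -34, 1, 1, -3, -7] -> [14, -37, -34, 1, -3, -7] -> [-37, -34, -7, -3, 1, 14] -> [-3, 1, 14]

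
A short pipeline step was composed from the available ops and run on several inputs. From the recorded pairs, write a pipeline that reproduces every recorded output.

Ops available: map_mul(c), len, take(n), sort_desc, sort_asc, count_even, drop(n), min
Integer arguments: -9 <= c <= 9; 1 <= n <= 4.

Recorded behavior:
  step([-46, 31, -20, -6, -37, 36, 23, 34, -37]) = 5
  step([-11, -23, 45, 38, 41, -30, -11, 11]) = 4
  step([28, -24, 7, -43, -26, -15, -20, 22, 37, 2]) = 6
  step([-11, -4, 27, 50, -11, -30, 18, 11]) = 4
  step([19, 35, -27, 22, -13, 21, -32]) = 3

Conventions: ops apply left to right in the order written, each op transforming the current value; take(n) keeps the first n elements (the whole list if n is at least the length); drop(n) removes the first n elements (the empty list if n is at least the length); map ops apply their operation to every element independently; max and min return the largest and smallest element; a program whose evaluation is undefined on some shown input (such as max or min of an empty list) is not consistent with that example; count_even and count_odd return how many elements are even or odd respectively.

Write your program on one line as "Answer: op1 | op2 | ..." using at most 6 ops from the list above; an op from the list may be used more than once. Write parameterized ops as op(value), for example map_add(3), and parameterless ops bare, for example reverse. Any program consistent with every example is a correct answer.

sort_desc | drop(4) | map_mul(7) | sort_asc | len

Check, running the answer program on each example:
  [-46, 31, -20, -6, -37, 36, 23, 34, -37] -> [36, 34, 31, 23, -6, -20, -37, -37, -46] -> [-6, -20, -37, -37, -46] -> [-42, -140, -259, -259, -322] -> [-322, -259, -259, -140, -42] -> 5
  [-11, -23, 45, 38, 41, -30, -11, 11] -> [45, 41, 38, 11, -11, -11, -23, -30] -> [-11, -11, -23, -30] -> [-77, -77, -161, -210] -> [-210, -161, -77, -77] -> 4
  [28, -24, 7, -43, -26, -15, -20, 22, 37, 2] -> [37, 28, 22, 7, 2, -15, -20, -24, -26, -43] -> [2, -15, -20, -24, -26, -43] -> [14, -105, -140, -168, -182, -301] -> [-301, -182, -168, -140, -105, 14] -> 6
  [-11, -4, 27, 50, -11, -30, 18, 11] -> [50, 27, 18, 11, -4, -11, -11, -30] -> [-4, -11, -11, -30] -> [-28, -77, -77, -210] -> [-210, -77, -77, -28] -> 4
  [19, 35, -27, 22, -13, 21, -32] -> [35, 22, 21, 19, -13, -27, -32] -> [-13, -27, -32] -> [-91, -189, -224] -> [-224, -189, -91] -> 3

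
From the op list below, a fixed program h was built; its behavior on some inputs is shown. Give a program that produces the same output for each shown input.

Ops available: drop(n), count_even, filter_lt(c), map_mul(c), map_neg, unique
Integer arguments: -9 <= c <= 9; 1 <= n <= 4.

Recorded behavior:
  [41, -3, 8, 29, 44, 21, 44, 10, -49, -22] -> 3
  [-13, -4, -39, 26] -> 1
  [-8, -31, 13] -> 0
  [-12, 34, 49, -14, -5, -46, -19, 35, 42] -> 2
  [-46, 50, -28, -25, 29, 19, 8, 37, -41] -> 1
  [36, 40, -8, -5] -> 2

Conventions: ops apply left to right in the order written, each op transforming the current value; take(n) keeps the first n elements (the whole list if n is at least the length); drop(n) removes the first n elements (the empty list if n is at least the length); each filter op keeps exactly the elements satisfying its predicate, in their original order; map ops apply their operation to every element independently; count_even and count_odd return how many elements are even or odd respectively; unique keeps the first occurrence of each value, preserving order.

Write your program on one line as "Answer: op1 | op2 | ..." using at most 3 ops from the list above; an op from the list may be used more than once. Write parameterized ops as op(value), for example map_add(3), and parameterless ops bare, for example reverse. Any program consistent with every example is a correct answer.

map_neg | filter_lt(-9) | count_even

Check, running the answer program on each example:
  [41, -3, 8, 29, 44, 21, 44, 10, -49, -22] -> [-41, 3, -8, -29, -44, -21, -44, -10, 49, 22] -> [-41, -29, -44, -21, -44, -10] -> 3
  [-13, -4, -39, 26] -> [13, 4, 39, -26] -> [-26] -> 1
  [-8, -31, 13] -> [8, 31, -13] -> [-13] -> 0
  [-12, 34, 49, -14, -5, -46, -19, 35, 42] -> [12, -34, -49, 14, 5, 46, 19, -35, -42] -> [-34, -49, -35, -42] -> 2
  [-46, 50, -28, -25, 29, 19, 8, 37, -41] -> [46, -50, 28, 25, -29, -19, -8, -37, 41] -> [-50, -29, -19, -37] -> 1
  [36, 40, -8, -5] -> [-36, -40, 8, 5] -> [-36, -40] -> 2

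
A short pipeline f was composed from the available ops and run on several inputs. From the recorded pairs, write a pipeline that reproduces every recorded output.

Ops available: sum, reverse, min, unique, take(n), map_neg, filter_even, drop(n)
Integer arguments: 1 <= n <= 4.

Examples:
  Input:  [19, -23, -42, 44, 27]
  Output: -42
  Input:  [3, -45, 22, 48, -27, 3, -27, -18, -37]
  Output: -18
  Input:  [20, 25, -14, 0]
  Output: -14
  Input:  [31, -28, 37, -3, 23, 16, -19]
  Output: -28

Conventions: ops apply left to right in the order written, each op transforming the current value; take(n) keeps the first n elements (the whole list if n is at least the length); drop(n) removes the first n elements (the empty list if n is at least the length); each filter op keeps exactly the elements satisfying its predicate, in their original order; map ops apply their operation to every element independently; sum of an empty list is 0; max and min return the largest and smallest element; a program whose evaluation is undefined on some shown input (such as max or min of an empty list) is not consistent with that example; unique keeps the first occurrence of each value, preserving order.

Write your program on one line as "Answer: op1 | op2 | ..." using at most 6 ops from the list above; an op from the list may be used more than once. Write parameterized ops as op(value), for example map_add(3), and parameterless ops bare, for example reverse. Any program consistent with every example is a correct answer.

unique | map_neg | filter_even | map_neg | min

Check, running the answer program on each example:
  [19, -23, -42, 44, 27] -> [19, -23, -42, 44, 27] -> [-19, 23, 42, -44, -27] -> [42, -44] -> [-42, 44] -> -42
  [3, -45, 22, 48, -27, 3, -27, -18, -37] -> [3, -45, 22, 48, -27, -18, -37] -> [-3, 45, -22, -48, 27, 18, 37] -> [-22, -48, 18] -> [22, 48, -18] -> -18
  [20, 25, -14, 0] -> [20, 25, -14, 0] -> [-20, -25, 14, 0] -> [-20, 14, 0] -> [20, -14, 0] -> -14
  [31, -28, 37, -3, 23, 16, -19] -> [31, -28, 37, -3, 23, 16, -19] -> [-31, 28, -37, 3, -23, -16, 19] -> [28, -16] -> [-28, 16] -> -28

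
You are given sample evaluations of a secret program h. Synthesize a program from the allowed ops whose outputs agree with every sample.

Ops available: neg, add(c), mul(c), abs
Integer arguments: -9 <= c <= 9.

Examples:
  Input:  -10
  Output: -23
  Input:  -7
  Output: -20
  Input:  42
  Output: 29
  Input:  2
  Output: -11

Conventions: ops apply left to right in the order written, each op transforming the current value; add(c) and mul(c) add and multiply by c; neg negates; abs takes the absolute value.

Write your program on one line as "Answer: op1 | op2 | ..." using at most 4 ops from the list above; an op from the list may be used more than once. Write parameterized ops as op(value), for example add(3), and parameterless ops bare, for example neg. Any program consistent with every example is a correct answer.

mul(-1) | add(4) | add(9) | mul(-1)

Check, running the answer program on each example:
  -10 -> 10 -> 14 -> 23 -> -23
  -7 -> 7 -> 11 -> 20 -> -20
  42 -> -42 -> -38 -> -29 -> 29
  2 -> -2 -> 2 -> 11 -> -11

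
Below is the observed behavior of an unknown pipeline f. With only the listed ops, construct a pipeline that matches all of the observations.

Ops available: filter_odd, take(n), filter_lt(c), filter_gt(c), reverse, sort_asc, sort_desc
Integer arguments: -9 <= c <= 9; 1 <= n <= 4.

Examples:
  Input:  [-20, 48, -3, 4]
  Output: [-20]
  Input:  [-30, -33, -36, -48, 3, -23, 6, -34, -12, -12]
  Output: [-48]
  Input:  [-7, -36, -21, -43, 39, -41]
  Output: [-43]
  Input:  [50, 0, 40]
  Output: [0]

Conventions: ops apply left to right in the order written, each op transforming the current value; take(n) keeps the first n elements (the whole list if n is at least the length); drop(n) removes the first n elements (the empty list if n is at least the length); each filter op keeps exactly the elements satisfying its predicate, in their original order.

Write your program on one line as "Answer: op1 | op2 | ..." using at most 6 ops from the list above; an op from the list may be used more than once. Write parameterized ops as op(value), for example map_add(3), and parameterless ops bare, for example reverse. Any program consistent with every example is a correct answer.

filter_lt(1) | sort_desc | sort_asc | take(4) | take(1)

Check, running the answer program on each example:
  [-20, 48, -3, 4] -> [-20, -3] -> [-3, -20] -> [-20, -3] -> [-20, -3] -> [-20]
  [-30, -33, -36, -48, 3, -23, 6, -34, -12, -12] -> [-30, -33, -36, -48, -23, -34, -12, -12] -> [-12, -12, -23, -30, -33, -34, -36, -48] -> [-48, -36, -34, -33, -30, -23, -12, -12] -> [-48, -36, -34, -33] -> [-48]
  [-7, -36, -21, -43, 39, -41] -> [-7, -36, -21, -43, -41] -> [-7, -21, -36, -41, -43] -> [-43, -41, -36, -21, -7] -> [-43, -41, -36, -21] -> [-43]
  [50, 0, 40] -> [0] -> [0] -> [0] -> [0] -> [0]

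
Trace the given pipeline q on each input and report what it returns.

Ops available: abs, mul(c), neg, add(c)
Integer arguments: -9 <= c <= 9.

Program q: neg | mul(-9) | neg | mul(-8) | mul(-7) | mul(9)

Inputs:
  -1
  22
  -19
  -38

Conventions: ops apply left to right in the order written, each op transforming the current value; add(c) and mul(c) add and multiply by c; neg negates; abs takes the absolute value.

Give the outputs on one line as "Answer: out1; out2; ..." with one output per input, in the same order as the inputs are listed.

4536; -99792; 86184; 172368

Execution, op by op:
  -1 -> 1 -> -9 -> 9 -> -72 -> 504 -> 4536
  22 -> -22 -> 198 -> -198 -> 1584 -> -11088 -> -99792
  -19 -> 19 -> -171 -> 171 -> -1368 -> 9576 -> 86184
  -38 -> 38 -> -342 -> 342 -> -2736 -> 19152 -> 172368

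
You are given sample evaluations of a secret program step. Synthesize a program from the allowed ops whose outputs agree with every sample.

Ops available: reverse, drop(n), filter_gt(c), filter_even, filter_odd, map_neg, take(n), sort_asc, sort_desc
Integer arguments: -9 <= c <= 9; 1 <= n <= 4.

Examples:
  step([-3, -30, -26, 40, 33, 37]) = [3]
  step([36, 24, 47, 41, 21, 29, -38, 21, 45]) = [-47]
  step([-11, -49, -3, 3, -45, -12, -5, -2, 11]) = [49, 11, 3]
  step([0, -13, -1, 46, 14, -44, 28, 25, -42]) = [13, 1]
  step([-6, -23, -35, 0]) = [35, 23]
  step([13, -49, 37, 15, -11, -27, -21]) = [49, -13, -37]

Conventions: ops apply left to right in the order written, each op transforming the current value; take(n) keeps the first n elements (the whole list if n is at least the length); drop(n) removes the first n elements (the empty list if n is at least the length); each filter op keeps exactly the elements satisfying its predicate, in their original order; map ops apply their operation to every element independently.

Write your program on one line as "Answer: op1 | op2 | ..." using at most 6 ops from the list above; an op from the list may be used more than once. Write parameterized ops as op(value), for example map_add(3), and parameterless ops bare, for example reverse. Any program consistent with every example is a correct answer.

map_neg | take(3) | filter_odd | reverse | sort_desc

Check, running the answer program on each example:
  [-3, -30, -26, 40, 33, 37] -> [3, 30, 26, -40, -33, -37] -> [3, 30, 26] -> [3] -> [3] -> [3]
  [36, 24, 47, 41, 21, 29, -38, 21, 45] -> [-36, -24, -47, -41, -21, -29, 38, -21, -45] -> [-36, -24, -47] -> [-47] -> [-47] -> [-47]
  [-11, -49, -3, 3, -45, -12, -5, -2, 11] -> [11, 49, 3, -3, 45, 12, 5, 2, -11] -> [11, 49, 3] -> [11, 49, 3] -> [3, 49, 11] -> [49, 11, 3]
  [0, -13, -1, 46, 14, -44, 28, 25, -42] -> [0, 13, 1, -46, -14, 44, -28, -25, 42] -> [0, 13, 1] -> [13, 1] -> [1, 13] -> [13, 1]
  [-6, -23, -35, 0] -> [6, 23, 35, 0] -> [6, 23, 35] -> [23, 35] -> [35, 23] -> [35, 23]
  [13, -49, 37, 15, -11, -27, -21] -> [-13, 49, -37, -15, 11, 27, 21] -> [-13, 49, -37] -> [-13, 49, -37] -> [-37, 49, -13] -> [49, -13, -37]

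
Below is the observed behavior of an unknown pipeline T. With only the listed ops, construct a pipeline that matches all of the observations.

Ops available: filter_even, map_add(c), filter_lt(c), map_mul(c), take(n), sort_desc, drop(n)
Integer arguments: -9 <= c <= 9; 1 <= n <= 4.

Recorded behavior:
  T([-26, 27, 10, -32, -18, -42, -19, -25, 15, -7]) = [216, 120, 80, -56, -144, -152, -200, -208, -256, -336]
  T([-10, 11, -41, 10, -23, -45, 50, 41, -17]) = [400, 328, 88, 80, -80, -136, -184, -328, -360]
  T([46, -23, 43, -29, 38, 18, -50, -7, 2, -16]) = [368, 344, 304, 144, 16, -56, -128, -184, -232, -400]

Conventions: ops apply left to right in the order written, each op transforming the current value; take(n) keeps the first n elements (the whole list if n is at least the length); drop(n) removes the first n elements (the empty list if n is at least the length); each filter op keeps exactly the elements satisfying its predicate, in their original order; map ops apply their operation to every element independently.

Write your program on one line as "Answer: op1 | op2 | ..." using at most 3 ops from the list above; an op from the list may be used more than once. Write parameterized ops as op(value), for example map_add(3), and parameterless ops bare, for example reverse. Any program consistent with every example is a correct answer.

sort_desc | map_mul(8)

Check, running the answer program on each example:
  [-26, 27, 10, -32, -18, -42, -19, -25, 15, -7] -> [27, 15, 10, -7, -18, -19, -25, -26, -32, -42] -> [216, 120, 80, -56, -144, -152, -200, -208, -256, -336]
  [-10, 11, -41, 10, -23, -45, 50, 41, -17] -> [50, 41, 11, 10, -10, -17, -23, -41, -45] -> [400, 328, 88, 80, -80, -136, -184, -328, -360]
  [46, -23, 43, -29, 38, 18, -50, -7, 2, -16] -> [46, 43, 38, 18, 2, -7, -16, -23, -29, -50] -> [368, 344, 304, 144, 16, -56, -128, -184, -232, -400]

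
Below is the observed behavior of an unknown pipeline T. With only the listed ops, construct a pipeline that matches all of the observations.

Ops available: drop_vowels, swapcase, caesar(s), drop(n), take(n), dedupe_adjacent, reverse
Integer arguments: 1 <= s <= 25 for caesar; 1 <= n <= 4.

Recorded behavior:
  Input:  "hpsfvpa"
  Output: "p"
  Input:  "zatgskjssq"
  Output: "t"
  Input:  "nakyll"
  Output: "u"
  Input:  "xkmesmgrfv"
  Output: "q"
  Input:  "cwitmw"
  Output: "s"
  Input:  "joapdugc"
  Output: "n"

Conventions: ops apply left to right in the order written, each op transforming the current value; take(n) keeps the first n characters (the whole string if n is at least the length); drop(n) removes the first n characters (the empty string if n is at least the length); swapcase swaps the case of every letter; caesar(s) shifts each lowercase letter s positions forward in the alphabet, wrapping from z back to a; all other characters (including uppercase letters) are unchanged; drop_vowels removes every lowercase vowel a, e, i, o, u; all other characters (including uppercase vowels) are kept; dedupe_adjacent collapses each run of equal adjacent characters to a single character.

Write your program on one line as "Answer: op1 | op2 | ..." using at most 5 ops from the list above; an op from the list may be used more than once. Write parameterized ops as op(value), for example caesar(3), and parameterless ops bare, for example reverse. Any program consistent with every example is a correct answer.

reverse | caesar(10) | take(4) | drop(3)

Check, running the answer program on each example:
  "hpsfvpa" -> "apvfsph" -> "kzfpczr" -> "kzfp" -> "p"
  "zatgskjssq" -> "qssjksgtaz" -> "acctucqdkj" -> "acct" -> "t"
  "nakyll" -> "llykan" -> "vviukx" -> "vviu" -> "u"
  "xkmesmgrfv" -> "vfrgmsemkx" -> "fpbqwcowuh" -> "fpbq" -> "q"
  "cwitmw" -> "wmtiwc" -> "gwdsgm" -> "gwds" -> "s"
  "joapdugc" -> "cgudpaoj" -> "mqenzkyt" -> "mqen" -> "n"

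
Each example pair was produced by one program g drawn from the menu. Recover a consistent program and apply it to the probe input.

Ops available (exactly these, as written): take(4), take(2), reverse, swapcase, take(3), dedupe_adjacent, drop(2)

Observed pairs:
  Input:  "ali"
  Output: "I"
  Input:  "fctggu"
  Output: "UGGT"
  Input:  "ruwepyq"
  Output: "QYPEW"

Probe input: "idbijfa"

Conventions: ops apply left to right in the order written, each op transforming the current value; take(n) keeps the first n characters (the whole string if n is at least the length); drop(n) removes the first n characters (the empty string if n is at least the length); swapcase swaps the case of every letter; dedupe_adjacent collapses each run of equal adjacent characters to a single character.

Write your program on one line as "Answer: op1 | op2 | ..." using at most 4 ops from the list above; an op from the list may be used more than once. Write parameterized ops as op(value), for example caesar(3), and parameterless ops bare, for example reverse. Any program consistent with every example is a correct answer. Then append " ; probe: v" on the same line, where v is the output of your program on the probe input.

swapcase | drop(2) | reverse ; probe: "AFJIB"

Check, running the answer program on each example:
  "ali" -> "ALI" -> "I" -> "I"
  "fctggu" -> "FCTGGU" -> "TGGU" -> "UGGT"
  "ruwepyq" -> "RUWEPYQ" -> "WEPYQ" -> "QYPEW"
  probe: "idbijfa" -> "IDBIJFA" -> "BIJFA" -> "AFJIB"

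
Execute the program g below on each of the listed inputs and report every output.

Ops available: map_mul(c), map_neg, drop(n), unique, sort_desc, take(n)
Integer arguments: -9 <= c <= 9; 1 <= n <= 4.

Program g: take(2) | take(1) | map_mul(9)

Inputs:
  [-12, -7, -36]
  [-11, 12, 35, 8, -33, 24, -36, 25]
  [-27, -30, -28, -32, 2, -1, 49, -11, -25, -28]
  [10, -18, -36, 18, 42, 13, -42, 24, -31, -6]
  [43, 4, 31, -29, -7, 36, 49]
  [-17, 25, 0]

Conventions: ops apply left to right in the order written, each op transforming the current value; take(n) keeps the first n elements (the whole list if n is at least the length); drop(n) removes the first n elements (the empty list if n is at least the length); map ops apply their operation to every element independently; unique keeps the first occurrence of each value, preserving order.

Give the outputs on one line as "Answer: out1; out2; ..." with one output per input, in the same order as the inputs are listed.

[-108]; [-99]; [-243]; [90]; [387]; [-153]

Execution, op by op:
  [-12, -7, -36] -> [-12, -7] -> [-12] -> [-108]
  [-11, 12, 35, 8, -33, 24, -36, 25] -> [-11, 12] -> [-11] -> [-99]
  [-27, -30, -28, -32, 2, -1, 49, -11, -25, -28] -> [-27, -30] -> [-27] -> [-243]
  [10, -18, -36, 18, 42, 13, -42, 24, -31, -6] -> [10, -18] -> [10] -> [90]
  [43, 4, 31, -29, -7, 36, 49] -> [43, 4] -> [43] -> [387]
  [-17, 25, 0] -> [-17, 25] -> [-17] -> [-153]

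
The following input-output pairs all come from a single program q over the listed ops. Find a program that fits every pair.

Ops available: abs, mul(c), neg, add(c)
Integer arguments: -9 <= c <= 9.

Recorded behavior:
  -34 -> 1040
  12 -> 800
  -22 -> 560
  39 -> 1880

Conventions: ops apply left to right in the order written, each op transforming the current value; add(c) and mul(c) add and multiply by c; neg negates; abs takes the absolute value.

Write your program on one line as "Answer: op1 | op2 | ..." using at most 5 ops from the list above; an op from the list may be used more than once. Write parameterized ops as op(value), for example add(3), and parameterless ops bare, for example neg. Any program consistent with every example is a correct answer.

add(8) | abs | mul(-8) | mul(-5)

Check, running the answer program on each example:
  -34 -> -26 -> 26 -> -208 -> 1040
  12 -> 20 -> 20 -> -160 -> 800
  -22 -> -14 -> 14 -> -112 -> 560
  39 -> 47 -> 47 -> -376 -> 1880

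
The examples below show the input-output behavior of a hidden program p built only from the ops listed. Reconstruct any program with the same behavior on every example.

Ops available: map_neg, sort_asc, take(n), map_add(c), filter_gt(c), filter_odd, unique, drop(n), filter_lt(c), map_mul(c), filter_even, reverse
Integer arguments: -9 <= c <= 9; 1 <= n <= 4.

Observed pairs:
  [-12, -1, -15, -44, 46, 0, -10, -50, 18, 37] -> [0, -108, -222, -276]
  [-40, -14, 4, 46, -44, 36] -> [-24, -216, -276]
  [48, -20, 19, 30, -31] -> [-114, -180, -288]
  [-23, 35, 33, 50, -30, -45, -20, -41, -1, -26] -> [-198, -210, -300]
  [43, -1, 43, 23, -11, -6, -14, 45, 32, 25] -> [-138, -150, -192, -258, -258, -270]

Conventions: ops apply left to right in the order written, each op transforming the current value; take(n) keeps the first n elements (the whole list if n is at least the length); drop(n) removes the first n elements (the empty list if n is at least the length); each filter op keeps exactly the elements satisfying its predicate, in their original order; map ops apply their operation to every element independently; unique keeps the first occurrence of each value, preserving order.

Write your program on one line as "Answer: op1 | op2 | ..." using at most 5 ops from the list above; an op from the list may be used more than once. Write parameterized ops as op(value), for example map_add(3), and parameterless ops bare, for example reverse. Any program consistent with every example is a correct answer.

sort_asc | map_mul(6) | filter_gt(-6) | map_mul(-1)

Check, running the answer program on each example:
  [-12, -1, -15, -44, 46, 0, -10, -50, 18, 37] -> [-50, -44, -15, -12, -10, -1, 0, 18, 37, 46] -> [-300, -264, -90, -72, -60, -6, 0, 108, 222, 276] -> [0, 108, 222, 276] -> [0, -108, -222, -276]
  [-40, -14, 4, 46, -44, 36] -> [-44, -40, -14, 4, 36, 46] -> [-264, -240, -84, 24, 216, 276] -> [24, 216, 276] -> [-24, -216, -276]
  [48, -20, 19, 30, -31] -> [-31, -20, 19, 30, 48] -> [-186, -120, 114, 180, 288] -> [114, 180, 288] -> [-114, -180, -288]
  [-23, 35, 33, 50, -30, -45, -20, -41, -1, -26] -> [-45, -41, -30, -26, -23, -20, -1, 33, 35, 50] -> [-270, -246, -180, -156, -138, -120, -6, 198, 210, 300] -> [198, 210, 300] -> [-198, -210, -300]
  [43, -1, 43, 23, -11, -6, -14, 45, 32, 25] -> [-14, -11, -6, -1, 23, 25, 32, 43, 43, 45] -> [-84, -66, -36, -6, 138, 150, 192, 258, 258, 270] -> [138, 150, 192, 258, 258, 270] -> [-138, -150, -192, -258, -258, -270]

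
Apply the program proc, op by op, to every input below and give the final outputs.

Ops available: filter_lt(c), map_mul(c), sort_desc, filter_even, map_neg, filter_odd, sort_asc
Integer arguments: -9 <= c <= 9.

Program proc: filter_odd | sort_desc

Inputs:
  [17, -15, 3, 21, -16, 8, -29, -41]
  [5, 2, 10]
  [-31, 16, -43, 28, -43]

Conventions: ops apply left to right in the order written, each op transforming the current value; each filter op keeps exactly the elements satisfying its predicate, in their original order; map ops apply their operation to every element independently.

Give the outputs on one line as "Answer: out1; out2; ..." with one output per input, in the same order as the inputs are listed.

Execution, op by op:
  [17, -15, 3, 21, -16, 8, -29, -41] -> [17, -15, 3, 21, -29, -41] -> [21, 17, 3, -15, -29, -41]
  [5, 2, 10] -> [5] -> [5]
  [-31, 16, -43, 28, -43] -> [-31, -43, -43] -> [-31, -43, -43]

[21, 17, 3, -15, -29, -41]; [5]; [-31, -43, -43]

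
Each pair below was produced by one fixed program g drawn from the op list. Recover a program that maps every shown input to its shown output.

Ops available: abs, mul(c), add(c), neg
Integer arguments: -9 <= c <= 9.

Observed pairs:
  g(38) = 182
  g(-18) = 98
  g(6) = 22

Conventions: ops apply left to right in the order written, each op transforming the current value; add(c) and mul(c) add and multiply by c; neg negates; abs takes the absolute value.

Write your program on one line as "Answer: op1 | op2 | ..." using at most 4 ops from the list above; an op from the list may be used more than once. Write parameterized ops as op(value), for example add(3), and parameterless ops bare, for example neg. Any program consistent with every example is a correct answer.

mul(5) | add(-8) | neg | abs

Check, running the answer program on each example:
  38 -> 190 -> 182 -> -182 -> 182
  -18 -> -90 -> -98 -> 98 -> 98
  6 -> 30 -> 22 -> -22 -> 22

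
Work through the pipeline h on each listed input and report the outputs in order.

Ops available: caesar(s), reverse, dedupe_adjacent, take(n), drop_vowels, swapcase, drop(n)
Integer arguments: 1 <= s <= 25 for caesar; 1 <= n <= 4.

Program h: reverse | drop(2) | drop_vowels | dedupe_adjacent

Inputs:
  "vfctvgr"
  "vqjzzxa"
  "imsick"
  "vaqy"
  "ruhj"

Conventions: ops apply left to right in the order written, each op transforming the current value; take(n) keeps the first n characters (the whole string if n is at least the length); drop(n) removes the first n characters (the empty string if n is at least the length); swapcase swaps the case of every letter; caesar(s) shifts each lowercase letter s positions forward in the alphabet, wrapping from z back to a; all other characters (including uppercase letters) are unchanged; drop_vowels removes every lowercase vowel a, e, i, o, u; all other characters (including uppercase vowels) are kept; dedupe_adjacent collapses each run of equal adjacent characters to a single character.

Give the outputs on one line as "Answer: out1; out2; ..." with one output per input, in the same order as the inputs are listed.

"vtcfv"; "zjqv"; "sm"; "v"; "r"

Execution, op by op:
  "vfctvgr" -> "rgvtcfv" -> "vtcfv" -> "vtcfv" -> "vtcfv"
  "vqjzzxa" -> "axzzjqv" -> "zzjqv" -> "zzjqv" -> "zjqv"
  "imsick" -> "kcismi" -> "ismi" -> "sm" -> "sm"
  "vaqy" -> "yqav" -> "av" -> "v" -> "v"
  "ruhj" -> "jhur" -> "ur" -> "r" -> "r"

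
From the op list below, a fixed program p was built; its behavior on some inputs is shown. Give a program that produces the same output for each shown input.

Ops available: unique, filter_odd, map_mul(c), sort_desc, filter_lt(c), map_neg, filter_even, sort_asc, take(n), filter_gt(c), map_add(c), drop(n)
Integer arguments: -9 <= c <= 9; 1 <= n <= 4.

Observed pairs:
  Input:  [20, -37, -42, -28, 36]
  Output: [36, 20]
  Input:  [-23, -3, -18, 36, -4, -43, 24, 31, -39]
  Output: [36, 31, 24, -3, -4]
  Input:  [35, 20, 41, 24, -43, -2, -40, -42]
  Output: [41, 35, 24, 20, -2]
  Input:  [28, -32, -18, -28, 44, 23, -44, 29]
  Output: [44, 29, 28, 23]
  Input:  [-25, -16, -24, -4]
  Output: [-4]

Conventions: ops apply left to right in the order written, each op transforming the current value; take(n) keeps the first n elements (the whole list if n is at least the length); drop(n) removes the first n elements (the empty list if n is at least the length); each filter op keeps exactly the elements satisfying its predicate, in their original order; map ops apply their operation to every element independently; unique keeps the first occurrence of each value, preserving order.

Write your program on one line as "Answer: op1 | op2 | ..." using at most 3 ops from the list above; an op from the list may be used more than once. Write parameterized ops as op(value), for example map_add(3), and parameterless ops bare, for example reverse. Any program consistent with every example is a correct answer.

sort_desc | filter_gt(-5)

Check, running the answer program on each example:
  [20, -37, -42, -28, 36] -> [36, 20, -28, -37, -42] -> [36, 20]
  [-23, -3, -18, 36, -4, -43, 24, 31, -39] -> [36, 31, 24, -3, -4, -18, -23, -39, -43] -> [36, 31, 24, -3, -4]
  [35, 20, 41, 24, -43, -2, -40, -42] -> [41, 35, 24, 20, -2, -40, -42, -43] -> [41, 35, 24, 20, -2]
  [28, -32, -18, -28, 44, 23, -44, 29] -> [44, 29, 28, 23, -18, -28, -32, -44] -> [44, 29, 28, 23]
  [-25, -16, -24, -4] -> [-4, -16, -24, -25] -> [-4]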